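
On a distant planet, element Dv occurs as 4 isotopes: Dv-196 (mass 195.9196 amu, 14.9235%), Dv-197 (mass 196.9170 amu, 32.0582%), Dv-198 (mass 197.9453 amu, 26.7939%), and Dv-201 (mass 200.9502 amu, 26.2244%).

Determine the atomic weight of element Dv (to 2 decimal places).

198.10 amu

The abundance-weighted mean is 0.149235 × 195.9196 + 0.320582 × 196.9170 + 0.267939 × 197.9453 + 0.262244 × 200.9502
= 29.23806 + 63.12805 + 53.03727 + 52.69798 = 198.10136 amu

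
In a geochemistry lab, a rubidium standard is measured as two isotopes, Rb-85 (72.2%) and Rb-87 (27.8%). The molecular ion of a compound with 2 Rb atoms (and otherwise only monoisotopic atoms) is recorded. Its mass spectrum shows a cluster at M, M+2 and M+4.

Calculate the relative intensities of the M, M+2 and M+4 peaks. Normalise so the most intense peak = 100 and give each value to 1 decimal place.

100.0 : 77.0 : 14.8

Expanding (0.722 + 0.278)^2:
P(M) = 0.722^2 = 0.521284
P(M+2) = 2 × 0.722^1 × 0.278^1 = 0.401432
P(M+4) = 0.278^2 = 0.077284
The M peak is largest (0.521284); scaling to 100 gives 100.0 : 77.0 : 14.8.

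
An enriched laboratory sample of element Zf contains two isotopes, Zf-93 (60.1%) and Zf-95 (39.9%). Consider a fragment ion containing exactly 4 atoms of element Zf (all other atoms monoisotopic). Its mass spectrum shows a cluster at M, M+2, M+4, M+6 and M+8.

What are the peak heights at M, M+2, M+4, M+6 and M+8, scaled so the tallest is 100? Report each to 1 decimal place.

Expanding (0.601 + 0.399)^4:
P(M) = 0.601^4 = 0.130466
P(M+2) = 4 × 0.601^3 × 0.399^1 = 0.346463
P(M+4) = 6 × 0.601^2 × 0.399^2 = 0.345021
P(M+6) = 4 × 0.601^1 × 0.399^3 = 0.152705
P(M+8) = 0.399^4 = 0.025345
The M+2 peak is largest (0.346463); scaling to 100 gives 37.7 : 100.0 : 99.6 : 44.1 : 7.3.

37.7 : 100.0 : 99.6 : 44.1 : 7.3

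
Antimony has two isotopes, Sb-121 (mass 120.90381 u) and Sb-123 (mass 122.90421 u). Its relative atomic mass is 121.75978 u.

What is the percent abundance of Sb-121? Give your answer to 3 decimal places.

57.210%

Writing the weighted mean with unknown fraction x of Sb-121:
120.90381·x + 122.90421·(1 − x) = 121.75978
(120.90381 − 122.90421)·x = 121.75978 − 122.90421
x = -1.14443 / -2.00040 = 0.57210 → 57.210% Sb-121, 42.790% Sb-123.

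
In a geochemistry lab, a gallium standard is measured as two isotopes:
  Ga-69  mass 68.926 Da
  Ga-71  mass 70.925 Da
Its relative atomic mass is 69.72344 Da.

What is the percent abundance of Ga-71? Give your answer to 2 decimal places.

Writing the weighted mean with unknown fraction x of Ga-69:
68.926·x + 70.925·(1 − x) = 69.72344
(68.926 − 70.925)·x = 69.72344 − 70.925
x = -1.20156 / -1.999 = 0.60108 → 60.11% Ga-69, 39.89% Ga-71.

39.89%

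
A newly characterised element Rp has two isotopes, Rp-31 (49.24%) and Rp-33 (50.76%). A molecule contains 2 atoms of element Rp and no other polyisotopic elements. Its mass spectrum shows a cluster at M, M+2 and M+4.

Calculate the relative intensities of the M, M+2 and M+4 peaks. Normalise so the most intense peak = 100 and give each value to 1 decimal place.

48.5 : 100.0 : 51.5

The 2 Rp atoms are independent, so intensities follow the terms of (0.4924 + 0.5076)^2.
P(M) = 0.4924^2 = 0.242458
P(M+2) = 2 × 0.4924^1 × 0.5076^1 = 0.499884
P(M+4) = 0.5076^2 = 0.257658
The M+2 peak is largest (0.499884); scaling to 100 gives 48.5 : 100.0 : 51.5.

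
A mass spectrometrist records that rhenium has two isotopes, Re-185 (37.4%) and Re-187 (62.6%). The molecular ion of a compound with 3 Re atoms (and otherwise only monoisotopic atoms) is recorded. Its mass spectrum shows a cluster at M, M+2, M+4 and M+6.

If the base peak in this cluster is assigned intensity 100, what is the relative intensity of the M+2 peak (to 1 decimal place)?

(0.374 + 0.626)^3 gives M 0.0523, M+2 0.2627, M+4 0.4397, M+6 0.2453; the largest is M+4.
P(M+4) = C(3,2) × 0.374^1 × 0.626^2 = 3 × 0.3740 × 0.391876 = 0.439685 (base)
P(M+2) = C(3,1) × 0.374^2 × 0.626^1 = 3 × 0.139876 × 0.6260 = 0.262687
Relative intensity = 0.262687 / 0.439685 × 100 = 59.7

59.7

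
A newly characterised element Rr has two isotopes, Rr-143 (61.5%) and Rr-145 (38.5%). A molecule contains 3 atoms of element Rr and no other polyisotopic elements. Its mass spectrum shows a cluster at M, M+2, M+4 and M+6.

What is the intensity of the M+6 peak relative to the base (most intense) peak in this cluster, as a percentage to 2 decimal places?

13.06%

Binomial terms of (0.615 + 0.385)^3: M 0.2326, M+2 0.4368, M+4 0.2735, M+6 0.0571 → M+2 is the base peak.
P(M+2) = C(3,1) × 0.615^2 × 0.385^1 = 3 × 0.378225 × 0.3850 = 0.436850 (base)
P(M+6) = C(3,3) × 0.615^0 × 0.385^3 = 1 × 1.0000 × 0.05706663 = 0.057067
Relative intensity = 0.057067 / 0.436850 × 100 = 13.06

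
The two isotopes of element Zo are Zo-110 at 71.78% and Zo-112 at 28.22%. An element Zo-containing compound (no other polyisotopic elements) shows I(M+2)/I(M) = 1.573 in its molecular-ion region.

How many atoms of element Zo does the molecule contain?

With n Zo atoms, P(M+2)/P(M) = C(n,1)·p^(n−1)q / p^n = n·q/p = n · 0.2822/0.7178.
n = 1.573 × 0.7178/0.2822 = 4.00 ≈ 4

4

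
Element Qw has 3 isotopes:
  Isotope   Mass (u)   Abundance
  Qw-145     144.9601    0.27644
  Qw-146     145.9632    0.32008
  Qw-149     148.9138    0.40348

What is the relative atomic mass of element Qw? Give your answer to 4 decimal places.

Average mass = Σ (abundance × isotope mass) = 0.27644 × 144.9601 + 0.32008 × 145.9632 + 0.40348 × 148.9138
= 40.07277 + 46.71990 + 60.08374 = 146.87641 u

146.8764 u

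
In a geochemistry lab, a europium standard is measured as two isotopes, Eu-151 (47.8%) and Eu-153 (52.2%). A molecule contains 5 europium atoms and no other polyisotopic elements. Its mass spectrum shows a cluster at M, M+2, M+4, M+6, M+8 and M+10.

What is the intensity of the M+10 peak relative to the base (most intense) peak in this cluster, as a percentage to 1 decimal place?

Term probabilities: M 0.0250, M+2 0.1363, M+4 0.2976, M+6 0.3250, M+8 0.1775, M+10 0.0388. Base peak = M+6.
P(M+6) = C(5,3) × 0.478^2 × 0.522^3 = 10 × 0.228484 × 0.14223665 = 0.324988 (base)
P(M+10) = C(5,5) × 0.478^0 × 0.522^5 = 1 × 1.0000 × 0.03875721 = 0.038757
Relative intensity = 0.038757 / 0.324988 × 100 = 11.9

11.9%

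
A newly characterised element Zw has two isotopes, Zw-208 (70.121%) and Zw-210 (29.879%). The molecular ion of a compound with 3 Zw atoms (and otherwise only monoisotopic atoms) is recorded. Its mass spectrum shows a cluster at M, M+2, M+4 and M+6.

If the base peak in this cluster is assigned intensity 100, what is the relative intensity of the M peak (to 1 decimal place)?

Binomial terms of (0.70121 + 0.29879)^3: M 0.3448, M+2 0.4407, M+4 0.1878, M+6 0.0267 → M+2 is the base peak.
P(M+2) = C(3,1) × 0.70121^2 × 0.29879^1 = 3 × 0.49169546 × 0.29879 = 0.440741 (base)
P(M) = C(3,0) × 0.70121^3 × 0.29879^0 = 1 × 0.34478178 × 1.0000 = 0.344782
Relative intensity = 0.344782 / 0.440741 × 100 = 78.2

78.2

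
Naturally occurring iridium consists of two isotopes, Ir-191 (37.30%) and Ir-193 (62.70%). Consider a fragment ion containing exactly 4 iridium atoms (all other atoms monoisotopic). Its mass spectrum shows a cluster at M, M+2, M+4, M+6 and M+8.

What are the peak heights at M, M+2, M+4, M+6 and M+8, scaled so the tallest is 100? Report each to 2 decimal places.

5.26 : 35.39 : 89.23 : 100.00 : 42.02

The 4 Ir atoms are independent, so intensities follow the terms of (0.3730 + 0.6270)^4.
P(M) = 0.3730^4 = 0.019357
P(M+2) = 4 × 0.3730^3 × 0.6270^1 = 0.130153
P(M+4) = 6 × 0.3730^2 × 0.6270^2 = 0.328174
P(M+6) = 4 × 0.3730^1 × 0.6270^3 = 0.367766
P(M+8) = 0.6270^4 = 0.154550
The M+6 peak is largest (0.367766); scaling to 100 gives 5.26 : 35.39 : 89.23 : 100.00 : 42.02.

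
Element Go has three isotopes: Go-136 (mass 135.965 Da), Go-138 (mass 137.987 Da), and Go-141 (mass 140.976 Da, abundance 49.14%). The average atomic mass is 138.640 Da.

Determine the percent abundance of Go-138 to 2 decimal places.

10.51%

Let x and y be the fractions of Go-136 and Go-138. Then x + y = 1 − 0.4914 = 0.5086 and 135.965x + 137.987y = 138.640 − 0.4914×140.976 = 69.3643936.
Substituting: 135.965x + 137.987(0.5086 − x) = 69.3643936
(135.965 − 137.987)x = -0.8157946  ⇒  x = 0.40346, y = 0.10514
Go-136: 40.35%, Go-138: 10.51%.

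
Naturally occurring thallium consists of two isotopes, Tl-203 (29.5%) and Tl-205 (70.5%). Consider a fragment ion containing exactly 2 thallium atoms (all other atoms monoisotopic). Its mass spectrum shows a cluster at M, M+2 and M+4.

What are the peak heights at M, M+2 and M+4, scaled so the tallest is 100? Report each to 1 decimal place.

17.5 : 83.7 : 100.0

The 2 Tl atoms are independent, so intensities follow the terms of (0.295 + 0.705)^2.
P(M) = 0.295^2 = 0.087025
P(M+2) = 2 × 0.295^1 × 0.705^1 = 0.415950
P(M+4) = 0.705^2 = 0.497025
The M+4 peak is largest (0.497025); scaling to 100 gives 17.5 : 83.7 : 100.0.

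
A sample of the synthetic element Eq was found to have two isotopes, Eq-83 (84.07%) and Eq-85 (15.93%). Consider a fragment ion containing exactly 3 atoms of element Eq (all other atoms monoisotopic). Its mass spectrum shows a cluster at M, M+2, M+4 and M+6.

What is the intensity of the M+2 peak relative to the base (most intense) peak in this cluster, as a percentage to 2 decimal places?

Binomial terms of (0.8407 + 0.1593)^3: M 0.5942, M+2 0.3378, M+4 0.0640, M+6 0.0040 → M is the base peak.
P(M) = C(3,0) × 0.8407^3 × 0.1593^0 = 1 × 0.594187 × 1.0000 = 0.594187 (base)
P(M+2) = C(3,1) × 0.8407^2 × 0.1593^1 = 3 × 0.70677649 × 0.1593 = 0.337768
Relative intensity = 0.337768 / 0.594187 × 100 = 56.85

56.85%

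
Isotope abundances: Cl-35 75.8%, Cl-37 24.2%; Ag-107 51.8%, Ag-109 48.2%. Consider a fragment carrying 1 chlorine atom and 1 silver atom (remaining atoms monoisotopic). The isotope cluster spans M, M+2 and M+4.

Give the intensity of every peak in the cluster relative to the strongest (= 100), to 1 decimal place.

80.0 : 100.0 : 23.8

Chlorine pattern (n=1): 0.7580 : 0.2420
Silver pattern (n=1): 0.5180 : 0.4820
Convolve the two distributions (both contribute in 2-u steps):
  M: 0.7580×0.5180 = 0.392644
  M+2: 0.7580×0.4820 + 0.2420×0.5180 = 0.490712
  M+4: 0.2420×0.4820 = 0.116644
Scale to base peak (0.490712) = 100: 80.0 : 100.0 : 23.8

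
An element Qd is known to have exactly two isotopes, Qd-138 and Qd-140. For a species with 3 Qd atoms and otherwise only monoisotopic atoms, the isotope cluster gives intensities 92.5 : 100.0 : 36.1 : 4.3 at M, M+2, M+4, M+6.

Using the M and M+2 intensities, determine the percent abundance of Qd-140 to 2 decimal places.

26.49%

Write p for the Qd-138 fraction. I(M+2)/I(M) = [C(3,1)·p^2·(1−p)] / p^3 = 3·(1−p)/p = 100.0/92.5 = 1.0811
(1−p)/p = 1.0811/3 = 0.3604  ⇒  p = 1/(1 + 0.3604) = 0.7351
Qd-138: 73.51%, Qd-140: 26.49%.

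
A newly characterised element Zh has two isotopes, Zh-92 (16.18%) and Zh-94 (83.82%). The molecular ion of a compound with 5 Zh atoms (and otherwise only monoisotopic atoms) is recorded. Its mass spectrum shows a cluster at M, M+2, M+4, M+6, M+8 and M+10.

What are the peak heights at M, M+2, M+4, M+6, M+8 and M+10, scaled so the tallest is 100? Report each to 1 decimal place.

0.0 : 0.7 : 7.2 : 37.3 : 96.5 : 100.0

Expanding (0.1618 + 0.8382)^5:
P(M) = 0.1618^5 = 0.000111
P(M+2) = 5 × 0.1618^4 × 0.8382^1 = 0.002872
P(M+4) = 10 × 0.1618^3 × 0.8382^2 = 0.029760
P(M+6) = 10 × 0.1618^2 × 0.8382^3 = 0.154170
P(M+8) = 5 × 0.1618^1 × 0.8382^4 = 0.399337
P(M+10) = 0.8382^5 = 0.413750
The M+10 peak is largest (0.413750); scaling to 100 gives 0.0 : 0.7 : 7.2 : 37.3 : 96.5 : 100.0.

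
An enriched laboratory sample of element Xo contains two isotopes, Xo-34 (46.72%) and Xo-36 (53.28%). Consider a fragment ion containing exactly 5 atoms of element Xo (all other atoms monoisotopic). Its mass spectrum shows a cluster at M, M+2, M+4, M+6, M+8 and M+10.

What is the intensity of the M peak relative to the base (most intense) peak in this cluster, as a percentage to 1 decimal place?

(0.4672 + 0.5328)^5 gives M 0.0223, M+2 0.1269, M+4 0.2895, M+6 0.3301, M+8 0.1882, M+10 0.0429; the largest is M+6.
P(M+6) = C(5,3) × 0.4672^2 × 0.5328^3 = 10 × 0.21827584 × 0.15124905 = 0.330140 (base)
P(M) = C(5,0) × 0.4672^5 × 0.5328^0 = 1 × 0.02225944 × 1.0000 = 0.022259
Relative intensity = 0.022259 / 0.330140 × 100 = 6.7

6.7%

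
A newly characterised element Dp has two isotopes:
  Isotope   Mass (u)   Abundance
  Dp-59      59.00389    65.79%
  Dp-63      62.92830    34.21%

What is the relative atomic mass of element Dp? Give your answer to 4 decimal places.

60.3464 u

The abundance-weighted mean is 0.6579 × 59.00389 + 0.3421 × 62.92830
= 38.818659 + 21.527771 = 60.346430 u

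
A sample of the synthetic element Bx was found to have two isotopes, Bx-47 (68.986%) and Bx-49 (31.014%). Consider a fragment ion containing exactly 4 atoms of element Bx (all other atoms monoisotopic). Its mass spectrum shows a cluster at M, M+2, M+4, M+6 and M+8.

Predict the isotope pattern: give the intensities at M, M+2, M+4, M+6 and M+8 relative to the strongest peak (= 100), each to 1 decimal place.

55.6 : 100.0 : 67.4 : 20.2 : 2.3

Expanding (0.68986 + 0.31014)^4:
P(M) = 0.68986^4 = 0.226487
P(M+2) = 4 × 0.68986^3 × 0.31014^1 = 0.407287
P(M+4) = 6 × 0.68986^2 × 0.31014^2 = 0.274656
P(M+6) = 4 × 0.68986^1 × 0.31014^3 = 0.082318
P(M+8) = 0.31014^4 = 0.009252
The M+2 peak is largest (0.407287); scaling to 100 gives 55.6 : 100.0 : 67.4 : 20.2 : 2.3.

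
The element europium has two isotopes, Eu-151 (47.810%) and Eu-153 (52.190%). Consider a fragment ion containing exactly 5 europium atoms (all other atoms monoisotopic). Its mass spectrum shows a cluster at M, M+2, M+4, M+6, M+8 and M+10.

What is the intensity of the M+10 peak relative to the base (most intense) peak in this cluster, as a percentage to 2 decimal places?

(0.47810 + 0.52190)^5 gives M 0.0250, M+2 0.1363, M+4 0.2977, M+6 0.3249, M+8 0.1774, M+10 0.0387; the largest is M+6.
P(M+6) = C(5,3) × 0.47810^2 × 0.52190^3 = 10 × 0.22857961 × 0.14215492 = 0.324937 (base)
P(M+10) = C(5,5) × 0.47810^0 × 0.52190^5 = 1 × 1.0000 × 0.0387201 = 0.038720
Relative intensity = 0.038720 / 0.324937 × 100 = 11.92

11.92%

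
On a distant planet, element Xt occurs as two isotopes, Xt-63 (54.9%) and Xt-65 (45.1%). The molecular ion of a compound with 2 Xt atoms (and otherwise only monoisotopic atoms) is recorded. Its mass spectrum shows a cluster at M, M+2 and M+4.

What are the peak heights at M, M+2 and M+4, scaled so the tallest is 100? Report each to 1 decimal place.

60.9 : 100.0 : 41.1

Each Xt atom is independently Xt-63 (p = 0.549) or Xt-65 (q = 0.451); the cluster is the binomial expansion (p + q)^2.
P(M) = 0.549^2 = 0.301401
P(M+2) = 2 × 0.549^1 × 0.451^1 = 0.495198
P(M+4) = 0.451^2 = 0.203401
The M+2 peak is largest (0.495198); scaling to 100 gives 60.9 : 100.0 : 41.1.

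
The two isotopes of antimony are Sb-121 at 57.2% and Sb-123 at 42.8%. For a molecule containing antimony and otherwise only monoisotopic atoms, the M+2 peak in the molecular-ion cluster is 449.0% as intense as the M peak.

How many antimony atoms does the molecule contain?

With n Sb atoms, P(M+2)/P(M) = C(n,1)·p^(n−1)q / p^n = n·q/p = n · 0.428/0.572.
n = 4.490 × 0.572/0.428 = 6.00 ≈ 6

6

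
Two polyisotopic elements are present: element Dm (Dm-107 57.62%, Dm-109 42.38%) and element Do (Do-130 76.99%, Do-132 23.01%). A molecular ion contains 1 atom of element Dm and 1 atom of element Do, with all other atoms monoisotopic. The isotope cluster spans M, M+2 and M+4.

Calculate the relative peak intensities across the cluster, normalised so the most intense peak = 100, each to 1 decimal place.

96.7 : 100.0 : 21.3

Element Dm pattern (n=1): 0.5762 : 0.4238
Element Do pattern (n=1): 0.7699 : 0.2301
Convolve the two distributions (both contribute in 2-u steps):
  M: 0.5762×0.7699 = 0.443616
  M+2: 0.5762×0.2301 + 0.4238×0.7699 = 0.458867
  M+4: 0.4238×0.2301 = 0.097516
Scale to base peak (0.458867) = 100: 96.7 : 100.0 : 21.3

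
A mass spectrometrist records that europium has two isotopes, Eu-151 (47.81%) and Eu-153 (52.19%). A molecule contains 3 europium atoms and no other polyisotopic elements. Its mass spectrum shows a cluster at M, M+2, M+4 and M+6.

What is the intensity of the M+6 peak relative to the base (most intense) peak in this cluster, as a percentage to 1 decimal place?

(0.4781 + 0.5219)^3 gives M 0.1093, M+2 0.3579, M+4 0.3907, M+6 0.1422; the largest is M+4.
P(M+4) = C(3,2) × 0.4781^1 × 0.5219^2 = 3 × 0.4781 × 0.27237961 = 0.390674 (base)
P(M+6) = C(3,3) × 0.4781^0 × 0.5219^3 = 1 × 1.0000 × 0.14215492 = 0.142155
Relative intensity = 0.142155 / 0.390674 × 100 = 36.4

36.4%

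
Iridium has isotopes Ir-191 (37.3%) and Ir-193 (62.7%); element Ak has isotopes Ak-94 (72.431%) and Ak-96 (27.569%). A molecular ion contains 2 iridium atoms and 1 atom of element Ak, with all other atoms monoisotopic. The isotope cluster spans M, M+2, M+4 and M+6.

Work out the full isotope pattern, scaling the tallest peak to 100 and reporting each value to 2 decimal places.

Iridium pattern (n=2): 0.139129 : 0.467742 : 0.393129
Element Ak pattern (n=1): 0.72431 : 0.27569
Convolve the two distributions (both contribute in 2-u steps):
  M: 0.139129×0.72431 = 0.100773
  M+2: 0.139129×0.27569 + 0.467742×0.72431 = 0.377147
  M+4: 0.467742×0.27569 + 0.393129×0.72431 = 0.413699
  M+6: 0.393129×0.27569 = 0.108382
Scale to base peak (0.413699) = 100: 24.36 : 91.16 : 100.00 : 26.20

24.36 : 91.16 : 100.00 : 26.20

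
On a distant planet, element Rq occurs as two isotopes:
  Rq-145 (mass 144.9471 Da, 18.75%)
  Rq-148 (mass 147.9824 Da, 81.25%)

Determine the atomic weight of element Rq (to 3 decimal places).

147.413 Da

Ar = Σ fᵢ·mᵢ = 0.1875 × 144.9471 + 0.8125 × 147.9824
= 27.17758 + 120.23570 = 147.41328 Da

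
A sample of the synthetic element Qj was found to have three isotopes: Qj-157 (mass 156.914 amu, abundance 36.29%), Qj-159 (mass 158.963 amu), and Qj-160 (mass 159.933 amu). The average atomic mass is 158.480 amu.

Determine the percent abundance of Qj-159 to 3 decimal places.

36.846%

The remaining 63.71% is split between Qj-159 (fraction x) and Qj-160 (fraction 0.6371 − x).
Substituting: 158.963x + 159.933(0.6371 − x) = 101.5359094
(158.963 − 159.933)x = -0.3574049  ⇒  x = 0.36846, y = 0.26864
Qj-159: 36.846%, Qj-160: 26.864%.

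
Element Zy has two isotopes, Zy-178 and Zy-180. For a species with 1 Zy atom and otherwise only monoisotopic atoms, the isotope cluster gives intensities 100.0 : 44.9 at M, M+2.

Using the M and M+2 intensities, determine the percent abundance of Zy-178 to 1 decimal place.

69.0%

Write p for the Zy-178 fraction. I(M+2)/I(M) = [C(1,1)·p^0·(1−p)] / p^1 = 1·(1−p)/p = 44.9/100.0 = 0.4490
(1−p)/p = 0.4490/1 = 0.4490  ⇒  p = 1/(1 + 0.4490) = 0.6901
Zy-178: 69.0%, Zy-180: 31.0%.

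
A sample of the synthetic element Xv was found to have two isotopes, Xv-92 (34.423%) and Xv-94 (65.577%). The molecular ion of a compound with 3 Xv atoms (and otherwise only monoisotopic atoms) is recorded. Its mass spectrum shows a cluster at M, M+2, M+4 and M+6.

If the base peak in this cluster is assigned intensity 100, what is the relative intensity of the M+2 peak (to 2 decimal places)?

52.49

Term probabilities: M 0.0408, M+2 0.2331, M+4 0.4441, M+6 0.2820. Base peak = M+4.
P(M+4) = C(3,2) × 0.34423^1 × 0.65577^2 = 3 × 0.34423 × 0.43003429 = 0.444092 (base)
P(M+2) = C(3,1) × 0.34423^2 × 0.65577^1 = 3 × 0.11849429 × 0.65577 = 0.233115
Relative intensity = 0.233115 / 0.444092 × 100 = 52.49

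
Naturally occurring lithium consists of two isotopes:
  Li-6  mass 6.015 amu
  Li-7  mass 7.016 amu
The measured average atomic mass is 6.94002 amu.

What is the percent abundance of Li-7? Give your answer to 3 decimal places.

Writing the weighted mean with unknown fraction x of Li-6:
6.015·x + 7.016·(1 − x) = 6.94002
(6.015 − 7.016)·x = 6.94002 − 7.016
x = -0.07598 / -1.001 = 0.07590 → 7.590% Li-6, 92.410% Li-7.

92.410%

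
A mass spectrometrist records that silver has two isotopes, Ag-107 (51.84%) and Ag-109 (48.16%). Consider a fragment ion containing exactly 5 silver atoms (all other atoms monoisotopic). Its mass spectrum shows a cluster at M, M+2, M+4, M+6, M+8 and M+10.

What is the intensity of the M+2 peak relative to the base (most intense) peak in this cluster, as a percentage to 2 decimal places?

Term probabilities: M 0.0374, M+2 0.1739, M+4 0.3231, M+6 0.3002, M+8 0.1394, M+10 0.0259. Base peak = M+4.
P(M+4) = C(5,2) × 0.5184^3 × 0.4816^2 = 10 × 0.13931407 × 0.23193856 = 0.323123 (base)
P(M+2) = C(5,1) × 0.5184^4 × 0.4816^1 = 5 × 0.07222041 × 0.4816 = 0.173907
Relative intensity = 0.173907 / 0.323123 × 100 = 53.82

53.82%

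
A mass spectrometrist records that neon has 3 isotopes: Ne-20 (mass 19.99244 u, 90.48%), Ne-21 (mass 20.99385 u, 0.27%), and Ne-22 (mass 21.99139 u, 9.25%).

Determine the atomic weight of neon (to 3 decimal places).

20.180 u

Average mass = Σ (abundance × isotope mass) = 0.9048 × 19.99244 + 0.0027 × 20.99385 + 0.0925 × 21.99139
= 18.089160 + 0.056683 + 2.034204 = 20.180047 u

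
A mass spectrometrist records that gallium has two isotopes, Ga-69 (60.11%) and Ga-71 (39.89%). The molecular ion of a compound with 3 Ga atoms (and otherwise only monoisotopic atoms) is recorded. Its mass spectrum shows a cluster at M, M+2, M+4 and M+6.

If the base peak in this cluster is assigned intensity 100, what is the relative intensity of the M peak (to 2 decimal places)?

Term probabilities: M 0.2172, M+2 0.4324, M+4 0.2869, M+6 0.0635. Base peak = M+2.
P(M+2) = C(3,1) × 0.6011^2 × 0.3989^1 = 3 × 0.36132121 × 0.3989 = 0.432393 (base)
P(M) = C(3,0) × 0.6011^3 × 0.3989^0 = 1 × 0.21719018 × 1.0000 = 0.217190
Relative intensity = 0.217190 / 0.432393 × 100 = 50.23

50.23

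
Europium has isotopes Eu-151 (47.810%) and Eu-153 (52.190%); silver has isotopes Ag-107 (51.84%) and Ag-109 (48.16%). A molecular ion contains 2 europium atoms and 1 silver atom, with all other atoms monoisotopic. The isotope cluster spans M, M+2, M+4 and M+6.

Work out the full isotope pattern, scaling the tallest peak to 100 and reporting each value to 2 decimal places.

Europium pattern (n=2): 0.22857961 : 0.49904078 : 0.27237961
Silver pattern (n=1): 0.5184 : 0.4816
Convolve the two distributions (both contribute in 2-u steps):
  M: 0.22857961×0.5184 = 0.118496
  M+2: 0.22857961×0.4816 + 0.49904078×0.5184 = 0.368787
  M+4: 0.49904078×0.4816 + 0.27237961×0.5184 = 0.381540
  M+6: 0.27237961×0.4816 = 0.131178
Scale to base peak (0.381540) = 100: 31.06 : 96.66 : 100.00 : 34.38

31.06 : 96.66 : 100.00 : 34.38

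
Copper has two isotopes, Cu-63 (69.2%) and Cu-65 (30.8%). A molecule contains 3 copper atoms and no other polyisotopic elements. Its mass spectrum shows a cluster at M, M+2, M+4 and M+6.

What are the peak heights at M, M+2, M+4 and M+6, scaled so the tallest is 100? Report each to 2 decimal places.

74.89 : 100.00 : 44.51 : 6.60

The 3 Cu atoms are independent, so intensities follow the terms of (0.692 + 0.308)^3.
P(M) = 0.692^3 = 0.331374
P(M+2) = 3 × 0.692^2 × 0.308^1 = 0.442470
P(M+4) = 3 × 0.692^1 × 0.308^2 = 0.196938
P(M+6) = 0.308^3 = 0.029218
The M+2 peak is largest (0.442470); scaling to 100 gives 74.89 : 100.00 : 44.51 : 6.60.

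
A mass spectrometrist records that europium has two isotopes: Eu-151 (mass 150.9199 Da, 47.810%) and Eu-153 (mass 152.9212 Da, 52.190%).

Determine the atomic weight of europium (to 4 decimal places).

151.9644 Da

Average mass = Σ (abundance × isotope mass) = 0.47810 × 150.9199 + 0.52190 × 152.9212
= 72.15480 + 79.80957 = 151.96437 Da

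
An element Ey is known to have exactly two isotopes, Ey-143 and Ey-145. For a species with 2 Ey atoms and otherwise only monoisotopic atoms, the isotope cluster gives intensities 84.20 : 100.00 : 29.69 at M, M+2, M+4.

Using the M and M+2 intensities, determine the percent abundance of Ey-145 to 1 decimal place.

Write p for the Ey-143 fraction. I(M+2)/I(M) = [C(2,1)·p^1·(1−p)] / p^2 = 2·(1−p)/p = 100.00/84.20 = 1.1876
(1−p)/p = 1.1876/2 = 0.5938  ⇒  p = 1/(1 + 0.5938) = 0.6274
Ey-143: 62.7%, Ey-145: 37.3%.

37.3%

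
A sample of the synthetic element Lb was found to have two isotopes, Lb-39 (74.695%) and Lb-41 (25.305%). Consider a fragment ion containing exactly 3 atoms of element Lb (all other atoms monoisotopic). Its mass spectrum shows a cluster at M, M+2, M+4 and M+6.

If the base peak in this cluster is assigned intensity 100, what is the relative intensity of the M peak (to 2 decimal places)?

98.39

Binomial terms of (0.74695 + 0.25305)^3: M 0.4167, M+2 0.4236, M+4 0.1435, M+6 0.0162 → M+2 is the base peak.
P(M+2) = C(3,1) × 0.74695^2 × 0.25305^1 = 3 × 0.5579343 × 0.25305 = 0.423556 (base)
P(M) = C(3,0) × 0.74695^3 × 0.25305^0 = 1 × 0.41674903 × 1.0000 = 0.416749
Relative intensity = 0.416749 / 0.423556 × 100 = 98.39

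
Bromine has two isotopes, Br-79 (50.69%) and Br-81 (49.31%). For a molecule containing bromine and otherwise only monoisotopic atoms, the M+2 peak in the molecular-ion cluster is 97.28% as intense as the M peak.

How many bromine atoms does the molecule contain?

The M+2/M ratio from n Br atoms is n · q/p = n · 0.4931/0.5069.
n = 0.9728 × 0.5069/0.4931 = 1.00 ≈ 1

1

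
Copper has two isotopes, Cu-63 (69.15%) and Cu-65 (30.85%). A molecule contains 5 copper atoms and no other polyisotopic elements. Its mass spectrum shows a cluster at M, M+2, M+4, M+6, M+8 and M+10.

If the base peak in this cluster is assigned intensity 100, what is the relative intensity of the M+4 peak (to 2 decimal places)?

(0.6915 + 0.3085)^5 gives M 0.1581, M+2 0.3527, M+4 0.3147, M+6 0.1404, M+8 0.0313, M+10 0.0028; the largest is M+2.
P(M+2) = C(5,1) × 0.6915^4 × 0.3085^1 = 5 × 0.2286487 × 0.3085 = 0.352691 (base)
P(M+4) = C(5,2) × 0.6915^3 × 0.3085^2 = 10 × 0.33065611 × 0.09517225 = 0.314693
Relative intensity = 0.314693 / 0.352691 × 100 = 89.23

89.23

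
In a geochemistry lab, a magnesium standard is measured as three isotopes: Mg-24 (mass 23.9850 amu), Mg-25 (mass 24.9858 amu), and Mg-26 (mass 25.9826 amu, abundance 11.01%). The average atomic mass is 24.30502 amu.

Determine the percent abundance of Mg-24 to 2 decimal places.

78.99%

The remaining 88.99% is split between Mg-24 (fraction x) and Mg-25 (fraction 0.8899 − x).
Substituting: 23.9850x + 24.9858(0.8899 − x) = 21.44433574
(23.9850 − 24.9858)x = -0.79052768  ⇒  x = 0.78990, y = 0.10000
Mg-24: 78.99%, Mg-25: 10.00%.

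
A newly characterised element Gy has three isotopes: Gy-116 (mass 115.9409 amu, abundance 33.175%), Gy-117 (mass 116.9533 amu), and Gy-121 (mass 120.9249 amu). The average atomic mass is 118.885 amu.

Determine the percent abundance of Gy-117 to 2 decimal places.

9.73%

Let x and y be the fractions of Gy-117 and Gy-121. Then x + y = 1 − 0.33175 = 0.66825 and 116.9533x + 120.9249y = 118.885 − 0.33175×115.9409 = 80.421606425.
Substituting: 116.9533x + 120.9249(0.66825 − x) = 80.421606425
(116.9533 − 120.9249)x = -0.386458  ⇒  x = 0.09731, y = 0.57094
Gy-117: 9.73%, Gy-121: 57.09%.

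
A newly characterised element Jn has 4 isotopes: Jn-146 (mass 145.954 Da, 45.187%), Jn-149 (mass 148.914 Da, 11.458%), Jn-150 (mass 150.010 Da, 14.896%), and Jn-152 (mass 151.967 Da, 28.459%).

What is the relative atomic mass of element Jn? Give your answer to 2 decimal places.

148.61 Da

The abundance-weighted mean is 0.45187 × 145.954 + 0.11458 × 148.914 + 0.14896 × 150.010 + 0.28459 × 151.967
= 65.9522 + 17.0626 + 22.3455 + 43.2483 = 148.6086 Da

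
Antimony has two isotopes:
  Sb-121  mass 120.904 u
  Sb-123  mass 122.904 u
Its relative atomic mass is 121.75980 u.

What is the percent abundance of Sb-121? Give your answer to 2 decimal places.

Writing the weighted mean with unknown fraction x of Sb-121:
120.904·x + 122.904·(1 − x) = 121.75980
(120.904 − 122.904)·x = 121.75980 − 122.904
x = -1.14420 / -2.000 = 0.57210 → 57.21% Sb-121, 42.79% Sb-123.

57.21%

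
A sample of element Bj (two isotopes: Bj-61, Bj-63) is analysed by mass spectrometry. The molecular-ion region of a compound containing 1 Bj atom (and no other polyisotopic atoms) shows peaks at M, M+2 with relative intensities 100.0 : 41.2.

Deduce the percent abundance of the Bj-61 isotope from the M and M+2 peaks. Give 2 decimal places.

Write p for the Bj-61 fraction. I(M+2)/I(M) = [C(1,1)·p^0·(1−p)] / p^1 = 1·(1−p)/p = 41.2/100.0 = 0.4120
(1−p)/p = 0.4120/1 = 0.4120  ⇒  p = 1/(1 + 0.4120) = 0.7082
Bj-61: 70.82%, Bj-63: 29.18%.

70.82%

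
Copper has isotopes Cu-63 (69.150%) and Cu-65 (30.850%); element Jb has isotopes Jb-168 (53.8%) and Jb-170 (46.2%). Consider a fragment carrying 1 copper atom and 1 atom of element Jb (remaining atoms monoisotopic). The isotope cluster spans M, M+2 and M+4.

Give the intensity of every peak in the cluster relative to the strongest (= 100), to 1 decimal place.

76.6 : 100.0 : 29.4

Copper pattern (n=1): 0.6915 : 0.3085
Element Jb pattern (n=1): 0.5380 : 0.4620
Convolve the two distributions (both contribute in 2-u steps):
  M: 0.6915×0.5380 = 0.372027
  M+2: 0.6915×0.4620 + 0.3085×0.5380 = 0.485446
  M+4: 0.3085×0.4620 = 0.142527
Scale to base peak (0.485446) = 100: 76.6 : 100.0 : 29.4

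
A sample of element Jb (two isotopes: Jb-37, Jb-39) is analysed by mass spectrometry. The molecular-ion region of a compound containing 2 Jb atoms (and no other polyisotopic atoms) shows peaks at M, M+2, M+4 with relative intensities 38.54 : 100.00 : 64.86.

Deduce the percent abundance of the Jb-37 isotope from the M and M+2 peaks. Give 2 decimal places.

43.53%

If p is the fraction of Jb that is Jb-37, then I(M+2)/I(M) = [C(2,1)·p^1·(1−p)] / p^2 = 2·(1−p)/p = 100.00/38.54 = 2.5947
(1−p)/p = 2.5947/2 = 1.2974  ⇒  p = 1/(1 + 1.2974) = 0.4353
Jb-37: 43.53%, Jb-39: 56.47%.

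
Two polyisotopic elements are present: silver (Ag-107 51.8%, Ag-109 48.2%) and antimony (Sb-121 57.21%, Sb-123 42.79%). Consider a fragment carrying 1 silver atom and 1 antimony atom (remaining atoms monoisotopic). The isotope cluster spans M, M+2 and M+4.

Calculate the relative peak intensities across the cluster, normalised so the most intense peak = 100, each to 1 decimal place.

Silver pattern (n=1): 0.5180 : 0.4820
Antimony pattern (n=1): 0.5721 : 0.4279
Convolve the two distributions (both contribute in 2-u steps):
  M: 0.5180×0.5721 = 0.296348
  M+2: 0.5180×0.4279 + 0.4820×0.5721 = 0.497404
  M+4: 0.4820×0.4279 = 0.206248
Scale to base peak (0.497404) = 100: 59.6 : 100.0 : 41.5

59.6 : 100.0 : 41.5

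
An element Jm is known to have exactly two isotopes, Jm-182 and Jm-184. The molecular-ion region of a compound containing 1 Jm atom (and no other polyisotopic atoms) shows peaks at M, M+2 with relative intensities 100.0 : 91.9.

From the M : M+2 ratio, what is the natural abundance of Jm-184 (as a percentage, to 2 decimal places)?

Let p = fractional abundance of Jm-182. I(M+2)/I(M) = [C(1,1)·p^0·(1−p)] / p^1 = 1·(1−p)/p = 91.9/100.0 = 0.9190
(1−p)/p = 0.9190/1 = 0.9190  ⇒  p = 1/(1 + 0.9190) = 0.5211
Jm-182: 52.11%, Jm-184: 47.89%.

47.89%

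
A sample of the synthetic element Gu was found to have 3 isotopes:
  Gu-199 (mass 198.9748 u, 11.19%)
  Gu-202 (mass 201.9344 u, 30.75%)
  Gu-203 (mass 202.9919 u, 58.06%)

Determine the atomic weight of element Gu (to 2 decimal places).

202.22 u

Weight each isotope mass by its fractional abundance: 0.1119 × 198.9748 + 0.3075 × 201.9344 + 0.5806 × 202.9919
= 22.26528 + 62.09483 + 117.85710 = 202.21721 u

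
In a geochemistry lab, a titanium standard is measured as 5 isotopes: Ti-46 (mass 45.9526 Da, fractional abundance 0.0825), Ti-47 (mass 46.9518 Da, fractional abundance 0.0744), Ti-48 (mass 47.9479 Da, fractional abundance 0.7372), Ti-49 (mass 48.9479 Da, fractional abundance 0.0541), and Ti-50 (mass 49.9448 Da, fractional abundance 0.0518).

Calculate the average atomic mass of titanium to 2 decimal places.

47.87 Da

Average mass = Σ (abundance × isotope mass) = 0.0825 × 45.9526 + 0.0744 × 46.9518 + 0.7372 × 47.9479 + 0.0541 × 48.9479 + 0.0518 × 49.9448
= 3.79109 + 3.49321 + 35.34719 + 2.64808 + 2.58714 = 47.86671 Da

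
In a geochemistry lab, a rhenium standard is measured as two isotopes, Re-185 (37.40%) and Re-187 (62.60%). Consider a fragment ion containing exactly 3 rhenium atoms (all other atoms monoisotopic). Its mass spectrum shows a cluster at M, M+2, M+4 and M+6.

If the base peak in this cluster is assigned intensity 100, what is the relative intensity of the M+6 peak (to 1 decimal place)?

(0.3740 + 0.6260)^3 gives M 0.0523, M+2 0.2627, M+4 0.4397, M+6 0.2453; the largest is M+4.
P(M+4) = C(3,2) × 0.3740^1 × 0.6260^2 = 3 × 0.3740 × 0.391876 = 0.439685 (base)
P(M+6) = C(3,3) × 0.3740^0 × 0.6260^3 = 1 × 1.0000 × 0.24531438 = 0.245314
Relative intensity = 0.245314 / 0.439685 × 100 = 55.8

55.8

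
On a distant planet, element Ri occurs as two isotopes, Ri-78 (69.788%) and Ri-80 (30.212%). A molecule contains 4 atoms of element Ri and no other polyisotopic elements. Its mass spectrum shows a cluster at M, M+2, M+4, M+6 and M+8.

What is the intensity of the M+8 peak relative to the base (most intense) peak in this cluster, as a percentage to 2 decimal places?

2.03%

Term probabilities: M 0.2372, M+2 0.4108, M+4 0.2667, M+6 0.0770, M+8 0.0083. Base peak = M+2.
P(M+2) = C(4,1) × 0.69788^3 × 0.30212^1 = 4 × 0.33989303 × 0.30212 = 0.410754 (base)
P(M+8) = C(4,4) × 0.69788^0 × 0.30212^4 = 1 × 1.0000 × 0.0083314 = 0.008331
Relative intensity = 0.008331 / 0.410754 × 100 = 2.03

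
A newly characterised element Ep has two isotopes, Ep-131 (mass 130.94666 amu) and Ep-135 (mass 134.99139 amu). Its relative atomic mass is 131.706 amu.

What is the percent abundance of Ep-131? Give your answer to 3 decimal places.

81.226%

Writing the weighted mean with unknown fraction x of Ep-131:
130.94666·x + 134.99139·(1 − x) = 131.706
(130.94666 − 134.99139)·x = 131.706 − 134.99139
x = -3.28539 / -4.04473 = 0.81226 → 81.226% Ep-131, 18.774% Ep-135.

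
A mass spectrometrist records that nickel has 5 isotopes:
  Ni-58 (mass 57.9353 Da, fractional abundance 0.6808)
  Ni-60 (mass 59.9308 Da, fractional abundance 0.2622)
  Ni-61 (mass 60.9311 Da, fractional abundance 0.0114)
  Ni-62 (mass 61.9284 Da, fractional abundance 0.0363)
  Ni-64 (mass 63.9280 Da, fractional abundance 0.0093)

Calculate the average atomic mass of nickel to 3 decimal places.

58.693 Da

Weight each isotope mass by its fractional abundance: 0.6808 × 57.9353 + 0.2622 × 59.9308 + 0.0114 × 60.9311 + 0.0363 × 61.9284 + 0.0093 × 63.9280
= 39.44235 + 15.71386 + 0.69461 + 2.24800 + 0.59453 = 58.69335 Da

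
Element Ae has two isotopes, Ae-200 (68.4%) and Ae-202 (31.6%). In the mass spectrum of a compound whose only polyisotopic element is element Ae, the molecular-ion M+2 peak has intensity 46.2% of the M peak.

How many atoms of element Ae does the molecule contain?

1

For n independent Ae atoms, I(M+2)/I(M) = n · (abundance Ae-202) / (abundance Ae-200) = n · 0.316/0.684.
n = 0.462 × 0.684/0.316 = 1.00 ≈ 1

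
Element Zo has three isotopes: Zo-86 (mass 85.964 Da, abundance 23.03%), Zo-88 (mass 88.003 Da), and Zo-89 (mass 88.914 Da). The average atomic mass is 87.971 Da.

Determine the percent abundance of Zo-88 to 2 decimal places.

28.94%

Let x and y be the fractions of Zo-88 and Zo-89. Then x + y = 1 − 0.2303 = 0.7697 and 88.003x + 88.914y = 87.971 − 0.2303×85.964 = 68.1734908.
Substituting: 88.003x + 88.914(0.7697 − x) = 68.1734908
(88.003 − 88.914)x = -0.263615  ⇒  x = 0.28937, y = 0.48033
Zo-88: 28.94%, Zo-89: 48.03%.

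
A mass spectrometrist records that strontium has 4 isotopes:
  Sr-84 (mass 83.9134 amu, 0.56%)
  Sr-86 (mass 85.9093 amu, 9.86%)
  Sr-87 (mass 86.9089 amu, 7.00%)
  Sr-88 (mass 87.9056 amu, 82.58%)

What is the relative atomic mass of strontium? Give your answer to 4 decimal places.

Ar = Σ fᵢ·mᵢ = 0.0056 × 83.9134 + 0.0986 × 85.9093 + 0.0700 × 86.9089 + 0.8258 × 87.9056
= 0.46992 + 8.47066 + 6.08362 + 72.59244 = 87.61664 amu

87.6166 amu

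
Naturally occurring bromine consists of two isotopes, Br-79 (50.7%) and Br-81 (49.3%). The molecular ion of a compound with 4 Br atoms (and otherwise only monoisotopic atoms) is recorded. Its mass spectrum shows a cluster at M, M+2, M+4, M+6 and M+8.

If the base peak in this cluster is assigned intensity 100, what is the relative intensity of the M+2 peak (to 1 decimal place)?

68.6

Binomial terms of (0.507 + 0.493)^4: M 0.0661, M+2 0.2570, M+4 0.3749, M+6 0.2430, M+8 0.0591 → M+4 is the base peak.
P(M+4) = C(4,2) × 0.507^2 × 0.493^2 = 6 × 0.257049 × 0.243049 = 0.374853 (base)
P(M+2) = C(4,1) × 0.507^3 × 0.493^1 = 4 × 0.13032384 × 0.4930 = 0.256999
Relative intensity = 0.256999 / 0.374853 × 100 = 68.6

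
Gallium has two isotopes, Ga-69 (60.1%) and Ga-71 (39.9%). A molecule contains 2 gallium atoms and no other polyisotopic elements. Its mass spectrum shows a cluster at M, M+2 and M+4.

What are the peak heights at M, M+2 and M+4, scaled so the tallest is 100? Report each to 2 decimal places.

Expanding (0.601 + 0.399)^2:
P(M) = 0.601^2 = 0.361201
P(M+2) = 2 × 0.601^1 × 0.399^1 = 0.479598
P(M+4) = 0.399^2 = 0.159201
The M+2 peak is largest (0.479598); scaling to 100 gives 75.31 : 100.00 : 33.19.

75.31 : 100.00 : 33.19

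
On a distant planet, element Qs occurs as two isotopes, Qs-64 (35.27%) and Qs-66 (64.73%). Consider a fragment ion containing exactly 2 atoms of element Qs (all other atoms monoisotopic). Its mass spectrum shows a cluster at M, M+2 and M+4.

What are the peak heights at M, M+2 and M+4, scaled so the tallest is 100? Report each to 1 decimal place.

The 2 Qs atoms are independent, so intensities follow the terms of (0.3527 + 0.6473)^2.
P(M) = 0.3527^2 = 0.124397
P(M+2) = 2 × 0.3527^1 × 0.6473^1 = 0.456605
P(M+4) = 0.6473^2 = 0.418997
The M+2 peak is largest (0.456605); scaling to 100 gives 27.2 : 100.0 : 91.8.

27.2 : 100.0 : 91.8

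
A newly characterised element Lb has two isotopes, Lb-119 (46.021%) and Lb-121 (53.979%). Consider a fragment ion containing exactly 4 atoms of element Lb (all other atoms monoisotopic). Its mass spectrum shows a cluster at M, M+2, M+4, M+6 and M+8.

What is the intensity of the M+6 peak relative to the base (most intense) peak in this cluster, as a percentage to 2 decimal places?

Binomial terms of (0.46021 + 0.53979)^4: M 0.0449, M+2 0.2105, M+4 0.3703, M+6 0.2895, M+8 0.0849 → M+4 is the base peak.
P(M+4) = C(4,2) × 0.46021^2 × 0.53979^2 = 6 × 0.21179324 × 0.29137324 = 0.370265 (base)
P(M+6) = C(4,3) × 0.46021^1 × 0.53979^3 = 4 × 0.46021 × 0.15728036 = 0.289528
Relative intensity = 0.289528 / 0.370265 × 100 = 78.19

78.19%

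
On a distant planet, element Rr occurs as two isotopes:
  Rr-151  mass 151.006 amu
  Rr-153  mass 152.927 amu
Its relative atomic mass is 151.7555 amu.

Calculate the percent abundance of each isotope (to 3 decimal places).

Writing the weighted mean with unknown fraction x of Rr-151:
151.006·x + 152.927·(1 − x) = 151.7555
(151.006 − 152.927)·x = 151.7555 − 152.927
x = -1.1715 / -1.921 = 0.60984 → 60.984% Rr-151, 39.016% Rr-153.

Rr-151: 60.984%, Rr-153: 39.016%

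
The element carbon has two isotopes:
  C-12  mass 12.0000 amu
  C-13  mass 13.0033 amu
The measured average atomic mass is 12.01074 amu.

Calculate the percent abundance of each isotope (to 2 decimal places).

Let x be the fractional abundance of C-12; then C-13 has abundance 1 − x.
12.0000·x + 13.0033·(1 − x) = 12.01074
(12.0000 − 13.0033)·x = 12.01074 − 13.0033
x = -0.99256 / -1.0033 = 0.98930 → 98.93% C-12, 1.07% C-13.

C-12: 98.93%, C-13: 1.07%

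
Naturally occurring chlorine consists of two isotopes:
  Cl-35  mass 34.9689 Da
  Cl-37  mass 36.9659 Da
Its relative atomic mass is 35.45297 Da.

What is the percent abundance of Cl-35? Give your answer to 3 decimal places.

75.760%

With x = fraction of Cl-35 (so Cl-37 is 1 − x):
34.9689·x + 36.9659·(1 − x) = 35.45297
(34.9689 − 36.9659)·x = 35.45297 − 36.9659
x = -1.51293 / -1.9970 = 0.75760 → 75.760% Cl-35, 24.240% Cl-37.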